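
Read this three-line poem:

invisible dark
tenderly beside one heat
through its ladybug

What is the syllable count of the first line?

5

The first line: invisible(4) + dark(1) = 5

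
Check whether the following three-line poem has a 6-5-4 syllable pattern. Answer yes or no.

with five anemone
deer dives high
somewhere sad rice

Line 1: "with five anemone": 1+1+4 = 6 ✓
Line 2: "deer dives high": 1+1+1 = 3 (expected 5)
Line 3: "somewhere sad rice": 2+1+1 = 4 ✓

No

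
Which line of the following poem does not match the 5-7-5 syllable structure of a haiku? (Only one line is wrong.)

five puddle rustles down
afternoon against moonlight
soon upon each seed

Line 1: "five puddle rustles down": 1+2+2+1 = 6 (expected 5)
Line 2: "afternoon against moonlight": 3+2+2 = 7 ✓
Line 3: "soon upon each seed": 1+2+1+1 = 5 ✓

Line 1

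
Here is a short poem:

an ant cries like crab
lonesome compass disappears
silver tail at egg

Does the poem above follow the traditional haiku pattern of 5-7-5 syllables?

Line 1: an (1), ant (1), cries (1), like (1), crab (1) → 5 ✓
Line 2: lonesome (2), compass (2), disappears (3) → 7 ✓
Line 3: silver (2), tail (1), at (1), egg (1) → 5 ✓

Yes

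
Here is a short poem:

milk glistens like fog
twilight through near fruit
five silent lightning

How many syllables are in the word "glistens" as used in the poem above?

2

"glistens" has 2 syllables.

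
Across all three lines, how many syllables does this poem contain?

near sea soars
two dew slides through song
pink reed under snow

Line 1: "near sea soars": 1+1+1 = 3
Line 2: "two dew slides through song": 1+1+1+1+1 = 5
Line 3: "pink reed under snow": 1+1+2+1 = 5
Total: 3 + 5 + 5 = 13

13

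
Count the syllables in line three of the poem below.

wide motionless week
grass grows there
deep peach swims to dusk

5

Line three: deep (1), peach (1), swims (1), to (1), dusk (1) → 5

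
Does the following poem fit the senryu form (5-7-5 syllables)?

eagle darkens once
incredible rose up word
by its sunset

No

Line 1: eagle (2), darkens (2), once (1) → 5 ✓
Line 2: incredible (4), rose (1), up (1), word (1) → 7 ✓
Line 3: by (1), its (1), sunset (2) → 4 (expected 5)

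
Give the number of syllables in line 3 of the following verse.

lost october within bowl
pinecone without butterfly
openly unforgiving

7

Line 3: openly (3), unforgiving (4) → 7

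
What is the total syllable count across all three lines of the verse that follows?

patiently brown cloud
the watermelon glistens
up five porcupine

Line 1: patiently (3), brown (1), cloud (1) → 5
Line 2: the (1), watermelon (4), glistens (2) → 7
Line 3: up (1), five (1), porcupine (3) → 5
Total: 5 + 7 + 5 = 17

17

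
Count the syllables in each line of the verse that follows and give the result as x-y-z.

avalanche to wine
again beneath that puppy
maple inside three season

Line 1: "avalanche to wine": 3+1+1 = 5
Line 2: "again beneath that puppy": 2+2+1+2 = 7
Line 3: "maple inside three season": 2+2+1+2 = 7

5-7-7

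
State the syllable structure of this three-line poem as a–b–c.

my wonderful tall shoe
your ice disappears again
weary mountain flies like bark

6–7–7

Line 1: my (1), wonderful (3), tall (1), shoe (1) → 6
Line 2: your (1), ice (1), disappears (3), again (2) → 7
Line 3: weary (2), mountain (2), flies (1), like (1), bark (1) → 7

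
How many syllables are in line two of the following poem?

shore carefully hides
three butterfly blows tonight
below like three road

Line two: three(1) + butterfly(3) + blows(1) + tonight(2) = 7

7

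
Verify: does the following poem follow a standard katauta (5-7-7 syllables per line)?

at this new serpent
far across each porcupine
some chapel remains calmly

Yes

Line 1: at (1), this (1), new (1), serpent (2) → 5 ✓
Line 2: far (1), across (2), each (1), porcupine (3) → 7 ✓
Line 3: some (1), chapel (2), remains (2), calmly (2) → 7 ✓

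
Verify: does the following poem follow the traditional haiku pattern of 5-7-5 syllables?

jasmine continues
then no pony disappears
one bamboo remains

Yes

Line 1: "jasmine continues": 2+3 = 5 ✓
Line 2: "then no pony disappears": 1+1+2+3 = 7 ✓
Line 3: "one bamboo remains": 1+2+2 = 5 ✓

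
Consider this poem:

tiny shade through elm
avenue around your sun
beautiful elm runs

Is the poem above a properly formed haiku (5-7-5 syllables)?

Yes

Line 1: tiny(2) + shade(1) + through(1) + elm(1) = 5 ✓
Line 2: avenue(3) + around(2) + your(1) + sun(1) = 7 ✓
Line 3: beautiful(3) + elm(1) + runs(1) = 5 ✓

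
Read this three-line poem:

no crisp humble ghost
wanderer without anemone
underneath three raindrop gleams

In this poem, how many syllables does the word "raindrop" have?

2

"raindrop" has 2 syllables.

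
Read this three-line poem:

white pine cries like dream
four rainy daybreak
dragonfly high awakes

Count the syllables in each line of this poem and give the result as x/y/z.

Line 1: white (1), pine (1), cries (1), like (1), dream (1) → 5
Line 2: four (1), rainy (2), daybreak (2) → 5
Line 3: dragonfly (3), high (1), awakes (2) → 6

5/5/6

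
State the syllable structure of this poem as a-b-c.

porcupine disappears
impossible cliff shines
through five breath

6-6-3

Line 1: porcupine(3) + disappears(3) = 6
Line 2: impossible(4) + cliff(1) + shines(1) = 6
Line 3: through(1) + five(1) + breath(1) = 3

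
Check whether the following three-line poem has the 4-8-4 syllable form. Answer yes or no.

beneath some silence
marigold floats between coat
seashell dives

Line 1: beneath (2), some (1), silence (2) → 5 (expected 4)
Line 2: marigold (3), floats (1), between (2), coat (1) → 7 (expected 8)
Line 3: seashell (2), dives (1) → 3 (expected 4)

No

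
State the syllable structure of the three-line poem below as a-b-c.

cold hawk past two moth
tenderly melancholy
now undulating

Line 1: cold (1), hawk (1), past (1), two (1), moth (1) → 5
Line 2: tenderly (3), melancholy (4) → 7
Line 3: now (1), undulating (4) → 5

5-7-5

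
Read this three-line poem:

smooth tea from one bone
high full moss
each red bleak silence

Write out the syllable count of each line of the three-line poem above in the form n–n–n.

5–3–5

Line 1: smooth (1), tea (1), from (1), one (1), bone (1) → 5
Line 2: high (1), full (1), moss (1) → 3
Line 3: each (1), red (1), bleak (1), silence (2) → 5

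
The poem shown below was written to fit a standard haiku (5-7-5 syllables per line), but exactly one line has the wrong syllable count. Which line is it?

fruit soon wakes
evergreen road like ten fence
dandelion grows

Line 1

Line 1: "fruit soon wakes": 1+1+1 = 3 (expected 5)
Line 2: "evergreen road like ten fence": 3+1+1+1+1 = 7 ✓
Line 3: "dandelion grows": 4+1 = 5 ✓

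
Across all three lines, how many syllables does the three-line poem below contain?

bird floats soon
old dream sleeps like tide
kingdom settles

Line 1: bird(1) + floats(1) + soon(1) = 3
Line 2: old(1) + dream(1) + sleeps(1) + like(1) + tide(1) = 5
Line 3: kingdom(2) + settles(2) = 4
Total: 3 + 5 + 4 = 12

12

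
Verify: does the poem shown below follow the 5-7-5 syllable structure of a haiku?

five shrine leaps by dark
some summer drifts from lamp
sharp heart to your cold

Line 1: five(1) + shrine(1) + leaps(1) + by(1) + dark(1) = 5 ✓
Line 2: some(1) + summer(2) + drifts(1) + from(1) + lamp(1) = 6 (expected 7)
Line 3: sharp(1) + heart(1) + to(1) + your(1) + cold(1) = 5 ✓

No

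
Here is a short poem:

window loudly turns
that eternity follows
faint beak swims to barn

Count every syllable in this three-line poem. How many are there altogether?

Line 1: window(2) + loudly(2) + turns(1) = 5
Line 2: that(1) + eternity(4) + follows(2) = 7
Line 3: faint(1) + beak(1) + swims(1) + to(1) + barn(1) = 5
Total: 5 + 7 + 5 = 17

17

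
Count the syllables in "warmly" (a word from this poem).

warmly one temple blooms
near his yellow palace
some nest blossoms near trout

2

"warmly" has 2 syllables.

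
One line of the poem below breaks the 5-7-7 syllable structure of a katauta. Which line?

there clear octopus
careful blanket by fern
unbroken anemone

Line 1: "there clear octopus": 1+1+3 = 5 ✓
Line 2: "careful blanket by fern": 2+2+1+1 = 6 (expected 7)
Line 3: "unbroken anemone": 3+4 = 7 ✓

Line 2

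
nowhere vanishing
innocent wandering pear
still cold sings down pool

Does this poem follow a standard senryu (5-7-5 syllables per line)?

Yes

Line 1: nowhere(2) + vanishing(3) = 5 ✓
Line 2: innocent(3) + wandering(3) + pear(1) = 7 ✓
Line 3: still(1) + cold(1) + sings(1) + down(1) + pool(1) = 5 ✓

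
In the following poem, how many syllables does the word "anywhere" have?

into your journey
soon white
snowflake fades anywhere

3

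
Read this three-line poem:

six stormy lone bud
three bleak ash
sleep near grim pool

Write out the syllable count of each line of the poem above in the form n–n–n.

Line 1: six(1) + stormy(2) + lone(1) + bud(1) = 5
Line 2: three(1) + bleak(1) + ash(1) = 3
Line 3: sleep(1) + near(1) + grim(1) + pool(1) = 4

5–3–4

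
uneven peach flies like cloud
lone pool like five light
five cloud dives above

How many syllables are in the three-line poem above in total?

Line 1: uneven (3), peach (1), flies (1), like (1), cloud (1) → 7
Line 2: lone (1), pool (1), like (1), five (1), light (1) → 5
Line 3: five (1), cloud (1), dives (1), above (2) → 5
Total: 7 + 5 + 5 = 17

17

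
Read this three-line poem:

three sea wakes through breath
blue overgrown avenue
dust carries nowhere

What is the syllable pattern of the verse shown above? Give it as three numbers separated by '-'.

5-7-5

Line 1: "three sea wakes through breath": 1+1+1+1+1 = 5
Line 2: "blue overgrown avenue": 1+3+3 = 7
Line 3: "dust carries nowhere": 1+2+2 = 5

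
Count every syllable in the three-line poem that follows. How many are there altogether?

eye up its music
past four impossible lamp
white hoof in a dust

17

Line 1: "eye up its music": 1+1+1+2 = 5
Line 2: "past four impossible lamp": 1+1+4+1 = 7
Line 3: "white hoof in a dust": 1+1+1+1+1 = 5
Total: 5 + 7 + 5 = 17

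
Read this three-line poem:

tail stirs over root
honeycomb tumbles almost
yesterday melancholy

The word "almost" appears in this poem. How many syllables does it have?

2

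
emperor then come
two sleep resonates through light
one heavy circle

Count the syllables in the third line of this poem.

The third line: one(1) + heavy(2) + circle(2) = 5

5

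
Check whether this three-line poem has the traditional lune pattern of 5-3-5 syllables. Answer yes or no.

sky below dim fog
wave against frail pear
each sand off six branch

No

Line 1: sky(1) + below(2) + dim(1) + fog(1) = 5 ✓
Line 2: wave(1) + against(2) + frail(1) + pear(1) = 5 (expected 3)
Line 3: each(1) + sand(1) + off(1) + six(1) + branch(1) = 5 ✓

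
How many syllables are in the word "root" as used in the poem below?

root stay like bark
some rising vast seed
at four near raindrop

1

"root" has 1 syllable.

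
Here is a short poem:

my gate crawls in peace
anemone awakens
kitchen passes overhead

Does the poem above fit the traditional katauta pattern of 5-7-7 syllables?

Yes

Line 1: my (1), gate (1), crawls (1), in (1), peace (1) → 5 ✓
Line 2: anemone (4), awakens (3) → 7 ✓
Line 3: kitchen (2), passes (2), overhead (3) → 7 ✓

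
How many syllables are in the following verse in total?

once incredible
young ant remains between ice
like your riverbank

17

Line 1: "once incredible": 1+4 = 5
Line 2: "young ant remains between ice": 1+1+2+2+1 = 7
Line 3: "like your riverbank": 1+1+3 = 5
Total: 5 + 7 + 5 = 17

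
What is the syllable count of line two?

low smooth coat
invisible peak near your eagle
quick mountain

9

Line two: invisible (4), peak (1), near (1), your (1), eagle (2) → 9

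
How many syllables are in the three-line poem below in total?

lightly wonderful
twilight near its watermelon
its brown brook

Line 1: lightly (2), wonderful (3) → 5
Line 2: twilight (2), near (1), its (1), watermelon (4) → 8
Line 3: its (1), brown (1), brook (1) → 3
Total: 5 + 8 + 3 = 16

16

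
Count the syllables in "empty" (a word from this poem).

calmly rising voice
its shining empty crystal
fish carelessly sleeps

2

"empty" has 2 syllables.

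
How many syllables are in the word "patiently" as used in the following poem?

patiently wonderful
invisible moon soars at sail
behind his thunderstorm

"patiently" has 3 syllables.

3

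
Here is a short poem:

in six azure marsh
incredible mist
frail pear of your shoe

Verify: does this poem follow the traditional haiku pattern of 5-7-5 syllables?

Line 1: in (1), six (1), azure (2), marsh (1) → 5 ✓
Line 2: incredible (4), mist (1) → 5 (expected 7)
Line 3: frail (1), pear (1), of (1), your (1), shoe (1) → 5 ✓

No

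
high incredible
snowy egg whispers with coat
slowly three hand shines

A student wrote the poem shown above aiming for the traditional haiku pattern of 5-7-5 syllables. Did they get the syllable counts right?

Line 1: high(1) + incredible(4) = 5 ✓
Line 2: snowy(2) + egg(1) + whispers(2) + with(1) + coat(1) = 7 ✓
Line 3: slowly(2) + three(1) + hand(1) + shines(1) = 5 ✓

Yes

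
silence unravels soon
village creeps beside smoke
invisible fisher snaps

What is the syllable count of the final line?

7

The final line: invisible(4) + fisher(2) + snaps(1) = 7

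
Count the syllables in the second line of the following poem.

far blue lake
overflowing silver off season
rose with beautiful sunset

The second line: "overflowing silver off season": 4+2+1+2 = 9

9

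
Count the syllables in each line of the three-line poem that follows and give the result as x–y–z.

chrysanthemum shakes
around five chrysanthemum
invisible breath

Line 1: "chrysanthemum shakes": 4+1 = 5
Line 2: "around five chrysanthemum": 2+1+4 = 7
Line 3: "invisible breath": 4+1 = 5

5–7–5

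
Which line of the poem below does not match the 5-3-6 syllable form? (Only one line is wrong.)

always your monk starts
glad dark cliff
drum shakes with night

Line 1: always(2) + your(1) + monk(1) + starts(1) = 5 ✓
Line 2: glad(1) + dark(1) + cliff(1) = 3 ✓
Line 3: drum(1) + shakes(1) + with(1) + night(1) = 4 (expected 6)

The third line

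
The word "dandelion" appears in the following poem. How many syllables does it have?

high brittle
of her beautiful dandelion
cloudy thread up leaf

4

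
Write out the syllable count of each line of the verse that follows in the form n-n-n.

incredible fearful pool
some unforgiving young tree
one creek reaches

Line 1: incredible (4), fearful (2), pool (1) → 7
Line 2: some (1), unforgiving (4), young (1), tree (1) → 7
Line 3: one (1), creek (1), reaches (2) → 4

7-7-4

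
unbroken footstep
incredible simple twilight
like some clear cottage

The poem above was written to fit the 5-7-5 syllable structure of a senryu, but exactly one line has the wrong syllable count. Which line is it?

The second line

Line 1: "unbroken footstep": 3+2 = 5 ✓
Line 2: "incredible simple twilight": 4+2+2 = 8 (expected 7)
Line 3: "like some clear cottage": 1+1+1+2 = 5 ✓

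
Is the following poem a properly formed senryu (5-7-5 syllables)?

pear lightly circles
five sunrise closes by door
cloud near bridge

No

Line 1: "pear lightly circles": 1+2+2 = 5 ✓
Line 2: "five sunrise closes by door": 1+2+2+1+1 = 7 ✓
Line 3: "cloud near bridge": 1+1+1 = 3 (expected 5)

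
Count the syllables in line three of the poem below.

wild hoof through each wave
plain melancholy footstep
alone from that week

5

Line three: alone(2) + from(1) + that(1) + week(1) = 5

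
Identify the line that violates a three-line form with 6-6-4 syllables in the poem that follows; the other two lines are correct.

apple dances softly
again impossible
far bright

The third line

Line 1: apple(2) + dances(2) + softly(2) = 6 ✓
Line 2: again(2) + impossible(4) = 6 ✓
Line 3: far(1) + bright(1) = 2 (expected 4)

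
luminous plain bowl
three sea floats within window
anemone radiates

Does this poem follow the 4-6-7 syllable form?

No

Line 1: luminous (3), plain (1), bowl (1) → 5 (expected 4)
Line 2: three (1), sea (1), floats (1), within (2), window (2) → 7 (expected 6)
Line 3: anemone (4), radiates (3) → 7 ✓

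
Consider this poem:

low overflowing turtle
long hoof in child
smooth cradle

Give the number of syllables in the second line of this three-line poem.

4

The second line: long(1) + hoof(1) + in(1) + child(1) = 4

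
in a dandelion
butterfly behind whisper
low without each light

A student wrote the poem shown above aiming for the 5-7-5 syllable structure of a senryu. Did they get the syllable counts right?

No

Line 1: "in a dandelion": 1+1+4 = 6 (expected 5)
Line 2: "butterfly behind whisper": 3+2+2 = 7 ✓
Line 3: "low without each light": 1+2+1+1 = 5 ✓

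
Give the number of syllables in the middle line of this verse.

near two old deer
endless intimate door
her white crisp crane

The middle line: endless (2), intimate (3), door (1) → 6

6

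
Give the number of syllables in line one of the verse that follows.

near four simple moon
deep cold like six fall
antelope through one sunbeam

5

Line one: near(1) + four(1) + simple(2) + moon(1) = 5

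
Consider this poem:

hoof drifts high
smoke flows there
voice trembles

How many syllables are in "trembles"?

"trembles" has 2 syllables.

2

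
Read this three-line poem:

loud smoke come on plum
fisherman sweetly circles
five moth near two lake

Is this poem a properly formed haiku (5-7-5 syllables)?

Line 1: loud (1), smoke (1), come (1), on (1), plum (1) → 5 ✓
Line 2: fisherman (3), sweetly (2), circles (2) → 7 ✓
Line 3: five (1), moth (1), near (1), two (1), lake (1) → 5 ✓

Yes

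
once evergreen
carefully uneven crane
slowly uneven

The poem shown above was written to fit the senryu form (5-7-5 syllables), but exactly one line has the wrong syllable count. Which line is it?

Line 1

Line 1: once(1) + evergreen(3) = 4 (expected 5)
Line 2: carefully(3) + uneven(3) + crane(1) = 7 ✓
Line 3: slowly(2) + uneven(3) = 5 ✓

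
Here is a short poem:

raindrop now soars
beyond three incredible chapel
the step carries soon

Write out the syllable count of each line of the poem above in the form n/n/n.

Line 1: raindrop (2), now (1), soars (1) → 4
Line 2: beyond (2), three (1), incredible (4), chapel (2) → 9
Line 3: the (1), step (1), carries (2), soon (1) → 5

4/9/5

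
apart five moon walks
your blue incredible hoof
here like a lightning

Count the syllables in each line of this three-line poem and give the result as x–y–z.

Line 1: "apart five moon walks": 2+1+1+1 = 5
Line 2: "your blue incredible hoof": 1+1+4+1 = 7
Line 3: "here like a lightning": 1+1+1+2 = 5

5–7–5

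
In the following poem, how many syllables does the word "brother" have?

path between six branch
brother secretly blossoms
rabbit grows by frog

2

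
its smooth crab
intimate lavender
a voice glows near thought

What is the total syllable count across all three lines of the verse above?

14

Line 1: its (1), smooth (1), crab (1) → 3
Line 2: intimate (3), lavender (3) → 6
Line 3: a (1), voice (1), glows (1), near (1), thought (1) → 5
Total: 3 + 6 + 5 = 14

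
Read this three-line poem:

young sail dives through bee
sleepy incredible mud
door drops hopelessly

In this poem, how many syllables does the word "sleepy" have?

2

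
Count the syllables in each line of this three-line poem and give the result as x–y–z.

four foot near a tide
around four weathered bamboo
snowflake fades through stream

5–7–5

Line 1: four (1), foot (1), near (1), a (1), tide (1) → 5
Line 2: around (2), four (1), weathered (2), bamboo (2) → 7
Line 3: snowflake (2), fades (1), through (1), stream (1) → 5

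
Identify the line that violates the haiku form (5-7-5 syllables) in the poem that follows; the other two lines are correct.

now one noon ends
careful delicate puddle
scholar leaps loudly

Line 1

Line 1: now(1) + one(1) + noon(1) + ends(1) = 4 (expected 5)
Line 2: careful(2) + delicate(3) + puddle(2) = 7 ✓
Line 3: scholar(2) + leaps(1) + loudly(2) = 5 ✓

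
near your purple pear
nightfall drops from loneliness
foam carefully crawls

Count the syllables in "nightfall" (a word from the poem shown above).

2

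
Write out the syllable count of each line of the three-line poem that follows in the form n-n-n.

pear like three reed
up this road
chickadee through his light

4-3-6

Line 1: "pear like three reed": 1+1+1+1 = 4
Line 2: "up this road": 1+1+1 = 3
Line 3: "chickadee through his light": 3+1+1+1 = 6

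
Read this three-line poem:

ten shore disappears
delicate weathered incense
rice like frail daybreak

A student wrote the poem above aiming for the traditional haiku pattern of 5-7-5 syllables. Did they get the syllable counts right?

Line 1: ten(1) + shore(1) + disappears(3) = 5 ✓
Line 2: delicate(3) + weathered(2) + incense(2) = 7 ✓
Line 3: rice(1) + like(1) + frail(1) + daybreak(2) = 5 ✓

Yes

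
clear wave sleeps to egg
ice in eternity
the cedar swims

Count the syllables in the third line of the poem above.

4

The third line: the (1), cedar (2), swims (1) → 4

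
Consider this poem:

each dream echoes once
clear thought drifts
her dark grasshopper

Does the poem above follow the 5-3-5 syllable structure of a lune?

Line 1: each(1) + dream(1) + echoes(2) + once(1) = 5 ✓
Line 2: clear(1) + thought(1) + drifts(1) = 3 ✓
Line 3: her(1) + dark(1) + grasshopper(3) = 5 ✓

Yes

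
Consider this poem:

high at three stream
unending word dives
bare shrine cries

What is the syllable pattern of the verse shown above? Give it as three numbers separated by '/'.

4/5/3

Line 1: high(1) + at(1) + three(1) + stream(1) = 4
Line 2: unending(3) + word(1) + dives(1) = 5
Line 3: bare(1) + shrine(1) + cries(1) = 3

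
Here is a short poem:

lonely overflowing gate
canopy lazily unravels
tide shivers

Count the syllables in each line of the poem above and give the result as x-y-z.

7-9-3

Line 1: lonely(2) + overflowing(4) + gate(1) = 7
Line 2: canopy(3) + lazily(3) + unravels(3) = 9
Line 3: tide(1) + shivers(2) = 3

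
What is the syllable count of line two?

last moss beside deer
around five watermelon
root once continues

Line two: around (2), five (1), watermelon (4) → 7

7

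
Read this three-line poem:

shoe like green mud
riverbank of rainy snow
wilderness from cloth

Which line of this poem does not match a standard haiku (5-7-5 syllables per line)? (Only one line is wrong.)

The first line

Line 1: shoe(1) + like(1) + green(1) + mud(1) = 4 (expected 5)
Line 2: riverbank(3) + of(1) + rainy(2) + snow(1) = 7 ✓
Line 3: wilderness(3) + from(1) + cloth(1) = 5 ✓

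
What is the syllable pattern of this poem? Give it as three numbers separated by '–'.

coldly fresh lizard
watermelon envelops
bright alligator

Line 1: coldly (2), fresh (1), lizard (2) → 5
Line 2: watermelon (4), envelops (3) → 7
Line 3: bright (1), alligator (4) → 5

5–7–5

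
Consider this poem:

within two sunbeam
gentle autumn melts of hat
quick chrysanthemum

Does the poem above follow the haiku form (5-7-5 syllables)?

Yes

Line 1: within(2) + two(1) + sunbeam(2) = 5 ✓
Line 2: gentle(2) + autumn(2) + melts(1) + of(1) + hat(1) = 7 ✓
Line 3: quick(1) + chrysanthemum(4) = 5 ✓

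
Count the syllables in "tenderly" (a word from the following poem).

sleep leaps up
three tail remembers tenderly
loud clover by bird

3

"tenderly" has 3 syllables.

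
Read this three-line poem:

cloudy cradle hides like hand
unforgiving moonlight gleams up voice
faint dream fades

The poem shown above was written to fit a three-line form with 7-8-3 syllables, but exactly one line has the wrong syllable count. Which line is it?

The second line

Line 1: cloudy(2) + cradle(2) + hides(1) + like(1) + hand(1) = 7 ✓
Line 2: unforgiving(4) + moonlight(2) + gleams(1) + up(1) + voice(1) = 9 (expected 8)
Line 3: faint(1) + dream(1) + fades(1) = 3 ✓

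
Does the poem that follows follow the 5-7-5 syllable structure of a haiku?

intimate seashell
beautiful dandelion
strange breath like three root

Line 1: "intimate seashell": 3+2 = 5 ✓
Line 2: "beautiful dandelion": 3+4 = 7 ✓
Line 3: "strange breath like three root": 1+1+1+1+1 = 5 ✓

Yes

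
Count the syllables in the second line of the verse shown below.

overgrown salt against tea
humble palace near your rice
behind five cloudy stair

7

The second line: humble(2) + palace(2) + near(1) + your(1) + rice(1) = 7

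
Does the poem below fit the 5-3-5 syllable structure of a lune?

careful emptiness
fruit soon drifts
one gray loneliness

Line 1: "careful emptiness": 2+3 = 5 ✓
Line 2: "fruit soon drifts": 1+1+1 = 3 ✓
Line 3: "one gray loneliness": 1+1+3 = 5 ✓

Yes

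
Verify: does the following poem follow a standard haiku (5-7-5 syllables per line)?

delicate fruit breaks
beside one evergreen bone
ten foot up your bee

Line 1: delicate (3), fruit (1), breaks (1) → 5 ✓
Line 2: beside (2), one (1), evergreen (3), bone (1) → 7 ✓
Line 3: ten (1), foot (1), up (1), your (1), bee (1) → 5 ✓

Yes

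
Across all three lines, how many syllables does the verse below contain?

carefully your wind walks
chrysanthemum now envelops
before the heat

18

Line 1: carefully(3) + your(1) + wind(1) + walks(1) = 6
Line 2: chrysanthemum(4) + now(1) + envelops(3) = 8
Line 3: before(2) + the(1) + heat(1) = 4
Total: 6 + 8 + 4 = 18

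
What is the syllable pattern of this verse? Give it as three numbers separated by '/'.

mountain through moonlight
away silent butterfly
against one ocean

5/7/5

Line 1: "mountain through moonlight": 2+1+2 = 5
Line 2: "away silent butterfly": 2+2+3 = 7
Line 3: "against one ocean": 2+1+2 = 5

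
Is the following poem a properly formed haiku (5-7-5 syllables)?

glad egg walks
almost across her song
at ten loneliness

No

Line 1: glad (1), egg (1), walks (1) → 3 (expected 5)
Line 2: almost (2), across (2), her (1), song (1) → 6 (expected 7)
Line 3: at (1), ten (1), loneliness (3) → 5 ✓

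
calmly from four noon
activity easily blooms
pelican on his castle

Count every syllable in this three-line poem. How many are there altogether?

20

Line 1: calmly (2), from (1), four (1), noon (1) → 5
Line 2: activity (4), easily (3), blooms (1) → 8
Line 3: pelican (3), on (1), his (1), castle (2) → 7
Total: 5 + 8 + 7 = 20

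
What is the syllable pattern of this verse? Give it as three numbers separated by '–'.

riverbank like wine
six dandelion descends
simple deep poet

Line 1: "riverbank like wine": 3+1+1 = 5
Line 2: "six dandelion descends": 1+4+2 = 7
Line 3: "simple deep poet": 2+1+2 = 5

5–7–5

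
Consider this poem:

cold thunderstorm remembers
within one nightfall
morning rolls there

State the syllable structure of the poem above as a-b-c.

7-5-4

Line 1: cold (1), thunderstorm (3), remembers (3) → 7
Line 2: within (2), one (1), nightfall (2) → 5
Line 3: morning (2), rolls (1), there (1) → 4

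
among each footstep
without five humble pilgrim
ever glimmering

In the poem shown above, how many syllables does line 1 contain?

Line 1: among(2) + each(1) + footstep(2) = 5

5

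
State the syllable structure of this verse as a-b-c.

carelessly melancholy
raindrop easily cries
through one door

Line 1: carelessly (3), melancholy (4) → 7
Line 2: raindrop (2), easily (3), cries (1) → 6
Line 3: through (1), one (1), door (1) → 3

7-6-3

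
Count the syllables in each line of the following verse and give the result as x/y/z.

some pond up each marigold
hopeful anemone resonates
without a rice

Line 1: some (1), pond (1), up (1), each (1), marigold (3) → 7
Line 2: hopeful (2), anemone (4), resonates (3) → 9
Line 3: without (2), a (1), rice (1) → 4

7/9/4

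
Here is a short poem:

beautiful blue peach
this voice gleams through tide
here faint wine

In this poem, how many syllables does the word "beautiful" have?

3

"beautiful" has 3 syllables.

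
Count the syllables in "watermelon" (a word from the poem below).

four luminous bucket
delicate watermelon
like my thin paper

4

"watermelon" has 4 syllables.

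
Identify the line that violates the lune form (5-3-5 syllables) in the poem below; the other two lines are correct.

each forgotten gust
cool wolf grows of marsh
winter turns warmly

Line 1: each (1), forgotten (3), gust (1) → 5 ✓
Line 2: cool (1), wolf (1), grows (1), of (1), marsh (1) → 5 (expected 3)
Line 3: winter (2), turns (1), warmly (2) → 5 ✓

The second line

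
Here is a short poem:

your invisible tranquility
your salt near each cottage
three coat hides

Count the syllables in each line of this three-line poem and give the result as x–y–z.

9–6–3

Line 1: "your invisible tranquility": 1+4+4 = 9
Line 2: "your salt near each cottage": 1+1+1+1+2 = 6
Line 3: "three coat hides": 1+1+1 = 3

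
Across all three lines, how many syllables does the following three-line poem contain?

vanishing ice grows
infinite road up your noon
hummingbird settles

Line 1: vanishing(3) + ice(1) + grows(1) = 5
Line 2: infinite(3) + road(1) + up(1) + your(1) + noon(1) = 7
Line 3: hummingbird(3) + settles(2) = 5
Total: 5 + 7 + 5 = 17

17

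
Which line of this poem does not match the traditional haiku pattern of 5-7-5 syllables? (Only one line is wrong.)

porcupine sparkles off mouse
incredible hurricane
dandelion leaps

The first line

Line 1: porcupine(3) + sparkles(2) + off(1) + mouse(1) = 7 (expected 5)
Line 2: incredible(4) + hurricane(3) = 7 ✓
Line 3: dandelion(4) + leaps(1) = 5 ✓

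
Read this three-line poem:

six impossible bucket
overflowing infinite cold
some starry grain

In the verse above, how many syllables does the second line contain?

8

The second line: overflowing(4) + infinite(3) + cold(1) = 8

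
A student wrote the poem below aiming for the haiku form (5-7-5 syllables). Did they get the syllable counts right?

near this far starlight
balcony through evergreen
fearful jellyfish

Line 1: near(1) + this(1) + far(1) + starlight(2) = 5 ✓
Line 2: balcony(3) + through(1) + evergreen(3) = 7 ✓
Line 3: fearful(2) + jellyfish(3) = 5 ✓

Yes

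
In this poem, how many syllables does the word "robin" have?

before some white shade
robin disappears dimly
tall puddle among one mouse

"robin" has 2 syllables.

2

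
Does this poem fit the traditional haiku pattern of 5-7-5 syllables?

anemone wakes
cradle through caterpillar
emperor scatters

Yes

Line 1: anemone (4), wakes (1) → 5 ✓
Line 2: cradle (2), through (1), caterpillar (4) → 7 ✓
Line 3: emperor (3), scatters (2) → 5 ✓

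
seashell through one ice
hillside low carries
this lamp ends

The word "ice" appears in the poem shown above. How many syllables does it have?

1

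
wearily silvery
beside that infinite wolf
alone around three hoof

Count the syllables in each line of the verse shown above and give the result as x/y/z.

Line 1: wearily(3) + silvery(3) = 6
Line 2: beside(2) + that(1) + infinite(3) + wolf(1) = 7
Line 3: alone(2) + around(2) + three(1) + hoof(1) = 6

6/7/6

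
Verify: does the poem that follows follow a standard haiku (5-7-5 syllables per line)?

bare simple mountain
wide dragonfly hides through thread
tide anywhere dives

Yes

Line 1: "bare simple mountain": 1+2+2 = 5 ✓
Line 2: "wide dragonfly hides through thread": 1+3+1+1+1 = 7 ✓
Line 3: "tide anywhere dives": 1+3+1 = 5 ✓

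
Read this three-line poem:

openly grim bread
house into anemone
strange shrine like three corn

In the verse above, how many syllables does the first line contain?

The first line: openly (3), grim (1), bread (1) → 5

5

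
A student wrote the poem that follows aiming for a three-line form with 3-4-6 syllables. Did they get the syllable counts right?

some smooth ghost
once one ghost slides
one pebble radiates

Yes

Line 1: some(1) + smooth(1) + ghost(1) = 3 ✓
Line 2: once(1) + one(1) + ghost(1) + slides(1) = 4 ✓
Line 3: one(1) + pebble(2) + radiates(3) = 6 ✓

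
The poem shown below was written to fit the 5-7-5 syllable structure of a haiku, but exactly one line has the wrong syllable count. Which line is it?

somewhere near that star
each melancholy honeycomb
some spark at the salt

The second line

Line 1: somewhere(2) + near(1) + that(1) + star(1) = 5 ✓
Line 2: each(1) + melancholy(4) + honeycomb(3) = 8 (expected 7)
Line 3: some(1) + spark(1) + at(1) + the(1) + salt(1) = 5 ✓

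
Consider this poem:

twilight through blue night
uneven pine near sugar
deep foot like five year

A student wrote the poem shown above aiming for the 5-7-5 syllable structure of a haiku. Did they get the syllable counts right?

Yes

Line 1: twilight(2) + through(1) + blue(1) + night(1) = 5 ✓
Line 2: uneven(3) + pine(1) + near(1) + sugar(2) = 7 ✓
Line 3: deep(1) + foot(1) + like(1) + five(1) + year(1) = 5 ✓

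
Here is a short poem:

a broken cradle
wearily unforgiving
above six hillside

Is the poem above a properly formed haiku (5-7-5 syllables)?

Yes

Line 1: a(1) + broken(2) + cradle(2) = 5 ✓
Line 2: wearily(3) + unforgiving(4) = 7 ✓
Line 3: above(2) + six(1) + hillside(2) = 5 ✓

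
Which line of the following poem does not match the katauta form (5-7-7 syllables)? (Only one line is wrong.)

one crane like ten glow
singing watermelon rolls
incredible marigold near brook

Line 3

Line 1: one (1), crane (1), like (1), ten (1), glow (1) → 5 ✓
Line 2: singing (2), watermelon (4), rolls (1) → 7 ✓
Line 3: incredible (4), marigold (3), near (1), brook (1) → 9 (expected 7)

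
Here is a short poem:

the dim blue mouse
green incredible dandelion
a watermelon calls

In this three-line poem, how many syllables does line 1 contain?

Line 1: the(1) + dim(1) + blue(1) + mouse(1) = 4

4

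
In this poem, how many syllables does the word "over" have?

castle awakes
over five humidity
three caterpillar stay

2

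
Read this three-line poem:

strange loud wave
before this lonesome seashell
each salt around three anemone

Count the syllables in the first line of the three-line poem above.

3

The first line: strange (1), loud (1), wave (1) → 3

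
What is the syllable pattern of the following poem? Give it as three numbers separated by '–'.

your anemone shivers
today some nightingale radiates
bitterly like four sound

Line 1: "your anemone shivers": 1+4+2 = 7
Line 2: "today some nightingale radiates": 2+1+3+3 = 9
Line 3: "bitterly like four sound": 3+1+1+1 = 6

7–9–6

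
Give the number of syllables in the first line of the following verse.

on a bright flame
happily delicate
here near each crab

The first line: on (1), a (1), bright (1), flame (1) → 4

4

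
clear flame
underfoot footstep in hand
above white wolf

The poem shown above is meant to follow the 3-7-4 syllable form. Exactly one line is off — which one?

The first line

Line 1: clear (1), flame (1) → 2 (expected 3)
Line 2: underfoot (3), footstep (2), in (1), hand (1) → 7 ✓
Line 3: above (2), white (1), wolf (1) → 4 ✓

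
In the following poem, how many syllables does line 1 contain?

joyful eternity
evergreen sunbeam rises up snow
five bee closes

6

Line 1: "joyful eternity": 2+4 = 6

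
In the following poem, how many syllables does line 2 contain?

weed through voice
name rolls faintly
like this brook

Line 2: "name rolls faintly": 1+1+2 = 4

4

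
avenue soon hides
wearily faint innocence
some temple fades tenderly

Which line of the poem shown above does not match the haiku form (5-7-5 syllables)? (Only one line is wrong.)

Line 3

Line 1: avenue (3), soon (1), hides (1) → 5 ✓
Line 2: wearily (3), faint (1), innocence (3) → 7 ✓
Line 3: some (1), temple (2), fades (1), tenderly (3) → 7 (expected 5)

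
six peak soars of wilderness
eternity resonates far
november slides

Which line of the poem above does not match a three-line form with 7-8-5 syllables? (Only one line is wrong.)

Line 3

Line 1: "six peak soars of wilderness": 1+1+1+1+3 = 7 ✓
Line 2: "eternity resonates far": 4+3+1 = 8 ✓
Line 3: "november slides": 3+1 = 4 (expected 5)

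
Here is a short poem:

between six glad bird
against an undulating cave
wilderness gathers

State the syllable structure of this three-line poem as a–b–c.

5–8–5

Line 1: between (2), six (1), glad (1), bird (1) → 5
Line 2: against (2), an (1), undulating (4), cave (1) → 8
Line 3: wilderness (3), gathers (2) → 5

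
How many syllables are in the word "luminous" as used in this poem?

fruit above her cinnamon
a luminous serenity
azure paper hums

"luminous" has 3 syllables.

3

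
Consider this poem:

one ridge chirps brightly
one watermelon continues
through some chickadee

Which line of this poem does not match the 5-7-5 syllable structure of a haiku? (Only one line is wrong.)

Line 2

Line 1: one (1), ridge (1), chirps (1), brightly (2) → 5 ✓
Line 2: one (1), watermelon (4), continues (3) → 8 (expected 7)
Line 3: through (1), some (1), chickadee (3) → 5 ✓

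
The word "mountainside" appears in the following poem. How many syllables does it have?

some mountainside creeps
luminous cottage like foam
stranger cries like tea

3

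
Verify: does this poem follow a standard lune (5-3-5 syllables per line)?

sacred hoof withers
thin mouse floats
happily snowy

Line 1: sacred (2), hoof (1), withers (2) → 5 ✓
Line 2: thin (1), mouse (1), floats (1) → 3 ✓
Line 3: happily (3), snowy (2) → 5 ✓

Yes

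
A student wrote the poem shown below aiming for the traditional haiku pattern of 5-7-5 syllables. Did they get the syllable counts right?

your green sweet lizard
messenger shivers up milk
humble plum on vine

Line 1: your (1), green (1), sweet (1), lizard (2) → 5 ✓
Line 2: messenger (3), shivers (2), up (1), milk (1) → 7 ✓
Line 3: humble (2), plum (1), on (1), vine (1) → 5 ✓

Yes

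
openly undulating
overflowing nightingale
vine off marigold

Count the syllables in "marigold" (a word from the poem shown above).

3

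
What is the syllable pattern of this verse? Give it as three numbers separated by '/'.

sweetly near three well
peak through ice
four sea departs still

5/3/5

Line 1: sweetly (2), near (1), three (1), well (1) → 5
Line 2: peak (1), through (1), ice (1) → 3
Line 3: four (1), sea (1), departs (2), still (1) → 5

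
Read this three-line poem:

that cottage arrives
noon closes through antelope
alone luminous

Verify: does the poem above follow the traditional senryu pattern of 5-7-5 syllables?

Line 1: that (1), cottage (2), arrives (2) → 5 ✓
Line 2: noon (1), closes (2), through (1), antelope (3) → 7 ✓
Line 3: alone (2), luminous (3) → 5 ✓

Yes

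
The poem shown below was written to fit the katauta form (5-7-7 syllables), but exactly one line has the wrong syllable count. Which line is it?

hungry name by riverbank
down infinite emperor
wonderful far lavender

Line 1

Line 1: hungry (2), name (1), by (1), riverbank (3) → 7 (expected 5)
Line 2: down (1), infinite (3), emperor (3) → 7 ✓
Line 3: wonderful (3), far (1), lavender (3) → 7 ✓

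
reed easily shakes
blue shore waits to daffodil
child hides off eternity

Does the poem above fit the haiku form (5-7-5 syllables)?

Line 1: reed (1), easily (3), shakes (1) → 5 ✓
Line 2: blue (1), shore (1), waits (1), to (1), daffodil (3) → 7 ✓
Line 3: child (1), hides (1), off (1), eternity (4) → 7 (expected 5)

No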